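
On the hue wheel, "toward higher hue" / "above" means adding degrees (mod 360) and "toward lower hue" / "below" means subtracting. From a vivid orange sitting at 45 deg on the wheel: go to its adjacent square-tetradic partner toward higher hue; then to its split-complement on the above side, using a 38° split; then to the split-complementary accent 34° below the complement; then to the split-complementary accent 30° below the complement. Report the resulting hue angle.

45 + 90 = 135°   (square ↑)
135 + 218 = 353°   (split-comp 38° ↑)
353 + 146 = 499 → 499 − 360 = 139°   (split-comp 34° ↓)
139 + 150 = 289°   (split-comp 30° ↓)

289°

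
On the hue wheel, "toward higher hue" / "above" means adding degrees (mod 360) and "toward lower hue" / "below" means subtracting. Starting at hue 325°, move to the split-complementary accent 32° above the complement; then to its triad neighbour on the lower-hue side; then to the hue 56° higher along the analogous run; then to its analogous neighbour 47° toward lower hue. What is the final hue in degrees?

66°

split-comp 32° ↑ +212°: 325 + 212 = 537 → 537 − 360 = 177°
triadic ↓ −120°: 177 − 120 = 57°
analog 56° ↑ +56°: 57 + 56 = 113°
analog 47° ↓ −47°: 113 − 47 = 66°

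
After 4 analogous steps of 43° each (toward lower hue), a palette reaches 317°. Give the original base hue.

4 steps of 43° (toward lower hue) give a net shift of −172°.
Start = end − shift: 317 + 172 = 489 → 489 − 360 = 129°

129°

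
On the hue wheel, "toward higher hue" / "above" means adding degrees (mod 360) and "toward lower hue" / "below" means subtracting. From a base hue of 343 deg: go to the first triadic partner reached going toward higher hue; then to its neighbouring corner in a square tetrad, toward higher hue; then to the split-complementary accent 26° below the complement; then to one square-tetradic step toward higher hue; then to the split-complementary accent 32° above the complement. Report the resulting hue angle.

289°

343 + 120 = 463 → 463 − 360 = 103°   (triadic ↑)
103 + 90 = 193°   (square ↑)
193 + 154 = 347°   (split-comp 26° ↓)
347 + 90 = 437 → 437 − 360 = 77°   (square ↑)
77 + 212 = 289°   (split-comp 32° ↑)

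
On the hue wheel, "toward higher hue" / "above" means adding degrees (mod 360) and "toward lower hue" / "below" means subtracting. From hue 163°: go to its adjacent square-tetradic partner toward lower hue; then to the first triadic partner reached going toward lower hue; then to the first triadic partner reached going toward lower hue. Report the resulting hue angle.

193°

square ↓ −90°: 163 − 90 = 73°
triadic ↓ −120°: 73 − 120 = -47 → -47 + 360 = 313°
triadic ↓ −120°: 313 − 120 = 193°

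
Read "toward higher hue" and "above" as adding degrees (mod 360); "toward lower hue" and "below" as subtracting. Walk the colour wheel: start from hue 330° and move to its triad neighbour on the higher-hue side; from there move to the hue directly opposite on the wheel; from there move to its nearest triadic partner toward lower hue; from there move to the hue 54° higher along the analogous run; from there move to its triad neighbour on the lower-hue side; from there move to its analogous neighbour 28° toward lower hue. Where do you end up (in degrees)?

56°

+120° (triadic ↑): 330 + 120 = 450 → 450 − 360 = 90°
+180° (complement): 90 + 180 = 270°
−120° (triadic ↓): 270 − 120 = 150°
+54° (analog 54° ↑): 150 + 54 = 204°
−120° (triadic ↓): 204 − 120 = 84°
−28° (analog 28° ↓): 84 − 28 = 56°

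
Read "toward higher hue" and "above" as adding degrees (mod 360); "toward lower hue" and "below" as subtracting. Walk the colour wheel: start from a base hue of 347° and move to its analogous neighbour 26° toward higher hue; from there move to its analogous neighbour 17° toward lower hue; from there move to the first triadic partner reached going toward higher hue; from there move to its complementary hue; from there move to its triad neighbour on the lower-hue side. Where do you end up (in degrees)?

176°

+26° (analog 26° ↑): 347 + 26 = 373 → 373 − 360 = 13°
−17° (analog 17° ↓): 13 − 17 = -4 → -4 + 360 = 356°
+120° (triadic ↑): 356 + 120 = 476 → 476 − 360 = 116°
+180° (complement): 116 + 180 = 296°
−120° (triadic ↓): 296 − 120 = 176°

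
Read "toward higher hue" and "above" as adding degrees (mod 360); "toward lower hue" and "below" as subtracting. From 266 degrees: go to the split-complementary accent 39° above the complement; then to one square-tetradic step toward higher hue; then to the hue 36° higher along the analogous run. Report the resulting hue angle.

251°

+219° (split-comp 39° ↑): 266 + 219 = 485 → 485 − 360 = 125°
+90° (square ↑): 125 + 90 = 215°
+36° (analog 36° ↑): 215 + 36 = 251°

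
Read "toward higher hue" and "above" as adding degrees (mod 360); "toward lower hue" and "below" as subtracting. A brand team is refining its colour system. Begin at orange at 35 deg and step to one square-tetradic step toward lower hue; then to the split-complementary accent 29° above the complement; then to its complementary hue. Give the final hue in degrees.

−90° (square ↓): 35 − 90 = -55 → -55 + 360 = 305°
+209° (split-comp 29° ↑): 305 + 209 = 514 → 514 − 360 = 154°
+180° (complement): 154 + 180 = 334°

334°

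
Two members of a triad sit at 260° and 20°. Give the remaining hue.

140°

A triad spaces three hues 120° apart.
The full set is {20°, 140°, 260°}.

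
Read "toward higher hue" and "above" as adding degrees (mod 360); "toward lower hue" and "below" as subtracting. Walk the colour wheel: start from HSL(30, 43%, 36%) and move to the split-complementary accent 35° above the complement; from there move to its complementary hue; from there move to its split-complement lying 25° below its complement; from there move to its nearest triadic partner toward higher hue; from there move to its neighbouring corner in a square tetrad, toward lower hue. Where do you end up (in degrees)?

250°

+215° (split-comp 35° ↑): 30 + 215 = 245°
+180° (complement): 245 + 180 = 425 → 425 − 360 = 65°
+155° (split-comp 25° ↓): 65 + 155 = 220°
+120° (triadic ↑): 220 + 120 = 340°
−90° (square ↓): 340 − 90 = 250°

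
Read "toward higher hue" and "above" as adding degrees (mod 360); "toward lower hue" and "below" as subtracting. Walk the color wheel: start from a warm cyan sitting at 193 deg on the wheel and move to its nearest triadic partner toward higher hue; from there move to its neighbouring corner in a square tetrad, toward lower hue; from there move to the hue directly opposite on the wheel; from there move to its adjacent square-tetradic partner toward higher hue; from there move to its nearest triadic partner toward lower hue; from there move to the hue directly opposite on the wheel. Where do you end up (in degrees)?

193°

193 + 120 = 313°   (triadic ↑)
313 − 90 = 223°   (square ↓)
223 + 180 = 403 → 403 − 360 = 43°   (complement)
43 + 90 = 133°   (square ↑)
133 − 120 = 13°   (triadic ↓)
13 + 180 = 193°   (complement)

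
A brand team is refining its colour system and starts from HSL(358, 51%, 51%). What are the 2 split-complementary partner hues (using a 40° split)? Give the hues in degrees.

138° and 218°

Split-complementary hues sit 40° either side of the complement.
Complement of 358°: 358 + 180 = 538 → 538 − 360 = 178°
178 − 40 = 138°
178 + 40 = 218°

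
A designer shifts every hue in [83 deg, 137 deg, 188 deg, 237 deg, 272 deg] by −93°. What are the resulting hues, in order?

350°, 44°, 95°, 144°, 179°

83 − 93 = -10 → -10 + 360 = 350°
137 − 93 = 44°
188 − 93 = 95°
237 − 93 = 144°
272 − 93 = 179°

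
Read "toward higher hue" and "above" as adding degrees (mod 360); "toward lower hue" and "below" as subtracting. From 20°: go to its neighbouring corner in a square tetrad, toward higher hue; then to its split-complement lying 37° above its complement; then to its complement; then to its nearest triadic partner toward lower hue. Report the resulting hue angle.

square ↑ +90°: 20 + 90 = 110°
split-comp 37° ↑ +217°: 110 + 217 = 327°
complement +180°: 327 + 180 = 507 → 507 − 360 = 147°
triadic ↓ −120°: 147 − 120 = 27°

27°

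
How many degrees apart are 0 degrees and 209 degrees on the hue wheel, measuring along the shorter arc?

151°

|0 − 209| = 209.
The shorter arc is 360 − 209 = 151°.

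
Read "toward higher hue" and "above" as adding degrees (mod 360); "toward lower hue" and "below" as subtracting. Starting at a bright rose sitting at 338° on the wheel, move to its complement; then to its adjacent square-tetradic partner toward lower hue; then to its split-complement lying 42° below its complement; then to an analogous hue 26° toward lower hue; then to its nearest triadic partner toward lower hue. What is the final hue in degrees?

60°

+180° (complement): 338 + 180 = 518 → 518 − 360 = 158°
−90° (square ↓): 158 − 90 = 68°
+138° (split-comp 42° ↓): 68 + 138 = 206°
−26° (analog 26° ↓): 206 − 26 = 180°
−120° (triadic ↓): 180 − 120 = 60°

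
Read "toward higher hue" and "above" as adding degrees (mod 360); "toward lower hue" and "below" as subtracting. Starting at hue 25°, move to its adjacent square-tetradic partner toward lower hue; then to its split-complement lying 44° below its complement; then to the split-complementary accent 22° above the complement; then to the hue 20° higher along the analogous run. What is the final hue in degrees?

293°

square ↓ −90°: 25 − 90 = -65 → -65 + 360 = 295°
split-comp 44° ↓ +136°: 295 + 136 = 431 → 431 − 360 = 71°
split-comp 22° ↑ +202°: 71 + 202 = 273°
analog 20° ↑ +20°: 273 + 20 = 293°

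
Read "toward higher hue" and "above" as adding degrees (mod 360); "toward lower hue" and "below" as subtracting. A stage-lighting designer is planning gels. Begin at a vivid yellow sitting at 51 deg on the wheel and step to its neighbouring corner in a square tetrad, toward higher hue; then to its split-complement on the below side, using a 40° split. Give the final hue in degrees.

281°

+90° (square ↑): 51 + 90 = 141°
+140° (split-comp 40° ↓): 141 + 140 = 281°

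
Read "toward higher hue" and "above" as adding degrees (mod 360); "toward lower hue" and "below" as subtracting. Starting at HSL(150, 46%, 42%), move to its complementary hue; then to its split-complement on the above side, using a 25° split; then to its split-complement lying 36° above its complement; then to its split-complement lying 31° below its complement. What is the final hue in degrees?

complement +180°: 150 + 180 = 330°
split-comp 25° ↑ +205°: 330 + 205 = 535 → 535 − 360 = 175°
split-comp 36° ↑ +216°: 175 + 216 = 391 → 391 − 360 = 31°
split-comp 31° ↓ +149°: 31 + 149 = 180°

180°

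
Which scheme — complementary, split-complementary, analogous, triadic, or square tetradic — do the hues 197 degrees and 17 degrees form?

complementary

Sort the hues: 17°, 197°.
Successive gaps around the wheel: 180°, 180°.
Two hues 180° apart are complementary.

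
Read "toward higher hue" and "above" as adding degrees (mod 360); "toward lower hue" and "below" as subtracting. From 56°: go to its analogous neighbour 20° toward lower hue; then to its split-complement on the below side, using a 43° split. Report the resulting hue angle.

56 − 20 = 36°   (analog 20° ↓)
36 + 137 = 173°   (split-comp 43° ↓)

173°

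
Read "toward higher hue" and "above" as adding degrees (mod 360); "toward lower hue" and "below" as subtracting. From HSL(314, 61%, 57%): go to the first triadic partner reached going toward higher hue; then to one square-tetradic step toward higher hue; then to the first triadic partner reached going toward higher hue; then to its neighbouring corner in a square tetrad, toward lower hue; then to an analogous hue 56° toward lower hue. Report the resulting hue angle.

triadic ↑ +120°: 314 + 120 = 434 → 434 − 360 = 74°
square ↑ +90°: 74 + 90 = 164°
triadic ↑ +120°: 164 + 120 = 284°
square ↓ −90°: 284 − 90 = 194°
analog 56° ↓ −56°: 194 − 56 = 138°

138°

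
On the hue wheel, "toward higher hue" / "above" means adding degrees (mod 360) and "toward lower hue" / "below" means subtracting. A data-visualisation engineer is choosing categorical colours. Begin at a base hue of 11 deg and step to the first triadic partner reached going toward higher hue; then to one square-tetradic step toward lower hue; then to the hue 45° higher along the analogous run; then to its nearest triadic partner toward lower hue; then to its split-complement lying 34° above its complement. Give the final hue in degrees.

11 + 120 = 131°   (triadic ↑)
131 − 90 = 41°   (square ↓)
41 + 45 = 86°   (analog 45° ↑)
86 − 120 = -34 → -34 + 360 = 326°   (triadic ↓)
326 + 214 = 540 → 540 − 360 = 180°   (split-comp 34° ↑)

180°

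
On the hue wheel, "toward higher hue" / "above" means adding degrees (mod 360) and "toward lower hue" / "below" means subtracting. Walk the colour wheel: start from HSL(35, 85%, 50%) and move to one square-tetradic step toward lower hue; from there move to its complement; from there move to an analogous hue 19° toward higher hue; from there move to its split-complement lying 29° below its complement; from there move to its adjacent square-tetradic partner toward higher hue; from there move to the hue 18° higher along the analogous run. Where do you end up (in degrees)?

square ↓ −90°: 35 − 90 = -55 → -55 + 360 = 305°
complement +180°: 305 + 180 = 485 → 485 − 360 = 125°
analog 19° ↑ +19°: 125 + 19 = 144°
split-comp 29° ↓ +151°: 144 + 151 = 295°
square ↑ +90°: 295 + 90 = 385 → 385 − 360 = 25°
analog 18° ↑ +18°: 25 + 18 = 43°

43°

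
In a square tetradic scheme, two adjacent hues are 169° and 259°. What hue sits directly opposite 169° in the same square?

349°

A square tetradic scheme places four hues 90° apart; opposite corners are 180° apart.
169 + 180 = 349°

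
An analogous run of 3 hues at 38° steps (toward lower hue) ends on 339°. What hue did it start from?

2 steps of 38° (toward lower hue) give a net shift of −76°.
Start = end − shift: 339 + 76 = 415 → 415 − 360 = 55°

55°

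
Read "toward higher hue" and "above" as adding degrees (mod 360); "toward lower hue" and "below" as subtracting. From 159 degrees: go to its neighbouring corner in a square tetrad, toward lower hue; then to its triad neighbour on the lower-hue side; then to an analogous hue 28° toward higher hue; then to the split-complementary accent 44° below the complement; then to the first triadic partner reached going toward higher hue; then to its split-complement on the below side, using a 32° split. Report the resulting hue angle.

21°

−90° (square ↓): 159 − 90 = 69°
−120° (triadic ↓): 69 − 120 = -51 → -51 + 360 = 309°
+28° (analog 28° ↑): 309 + 28 = 337°
+136° (split-comp 44° ↓): 337 + 136 = 473 → 473 − 360 = 113°
+120° (triadic ↑): 113 + 120 = 233°
+148° (split-comp 32° ↓): 233 + 148 = 381 → 381 − 360 = 21°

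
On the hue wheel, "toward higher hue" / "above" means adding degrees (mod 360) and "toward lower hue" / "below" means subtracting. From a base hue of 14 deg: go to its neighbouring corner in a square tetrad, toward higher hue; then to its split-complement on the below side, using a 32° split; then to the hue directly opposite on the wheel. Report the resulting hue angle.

+90° (square ↑): 14 + 90 = 104°
+148° (split-comp 32° ↓): 104 + 148 = 252°
+180° (complement): 252 + 180 = 432 → 432 − 360 = 72°

72°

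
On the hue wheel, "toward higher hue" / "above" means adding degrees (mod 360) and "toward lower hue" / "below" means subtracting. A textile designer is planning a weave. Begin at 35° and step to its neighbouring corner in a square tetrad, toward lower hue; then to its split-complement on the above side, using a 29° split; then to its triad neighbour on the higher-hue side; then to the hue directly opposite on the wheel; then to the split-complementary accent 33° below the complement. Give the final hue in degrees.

241°

−90° (square ↓): 35 − 90 = -55 → -55 + 360 = 305°
+209° (split-comp 29° ↑): 305 + 209 = 514 → 514 − 360 = 154°
+120° (triadic ↑): 154 + 120 = 274°
+180° (complement): 274 + 180 = 454 → 454 − 360 = 94°
+147° (split-comp 33° ↓): 94 + 147 = 241°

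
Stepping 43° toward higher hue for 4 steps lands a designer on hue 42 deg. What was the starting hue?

230°

4 steps of 43° (toward higher hue) give a net shift of +172°.
Start = end − shift: 42 − 172 = -130 → -130 + 360 = 230°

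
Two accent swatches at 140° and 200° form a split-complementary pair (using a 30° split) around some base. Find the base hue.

350°

The accents sit 30° either side of the complement, so the complement is their short-arc midpoint on the wheel.
Short-arc midpoint of 140° and 200°: 170°.
Base is 180° from the complement: 170 − 180 = -10 → -10 + 360 = 350°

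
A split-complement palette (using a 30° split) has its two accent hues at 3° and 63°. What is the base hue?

The accents sit 30° either side of the complement, so the complement is their short-arc midpoint on the wheel.
Short-arc midpoint of 3° and 63°: 33°.
Base is 180° from the complement: 33 − 180 = -147 → -147 + 360 = 213°

213°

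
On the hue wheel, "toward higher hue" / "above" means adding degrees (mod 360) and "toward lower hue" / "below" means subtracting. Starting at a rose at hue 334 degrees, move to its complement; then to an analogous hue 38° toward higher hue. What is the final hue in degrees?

192°

+180° (complement): 334 + 180 = 514 → 514 − 360 = 154°
+38° (analog 38° ↑): 154 + 38 = 192°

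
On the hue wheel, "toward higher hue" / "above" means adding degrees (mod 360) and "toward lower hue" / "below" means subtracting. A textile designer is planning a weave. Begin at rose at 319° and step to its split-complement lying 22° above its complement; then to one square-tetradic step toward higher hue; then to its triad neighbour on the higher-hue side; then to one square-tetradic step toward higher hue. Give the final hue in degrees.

101°

319 + 202 = 521 → 521 − 360 = 161°   (split-comp 22° ↑)
161 + 90 = 251°   (square ↑)
251 + 120 = 371 → 371 − 360 = 11°   (triadic ↑)
11 + 90 = 101°   (square ↑)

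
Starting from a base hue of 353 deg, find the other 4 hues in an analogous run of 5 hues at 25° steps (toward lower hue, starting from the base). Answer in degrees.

353 − 25 = 328°
353 − 50 = 303°
353 − 75 = 278°
353 − 100 = 253°

328°, 303°, 278°, 253°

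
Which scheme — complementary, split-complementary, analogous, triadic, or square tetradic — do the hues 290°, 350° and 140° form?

split-complementary

Sort the hues: 140°, 290°, 350°.
Successive gaps around the wheel: 150°, 60°, 150°.
Two 150° gaps and one 60° gap — a base hue opposite a pair of accents 30° either side of its complement — is the split-complementary pattern.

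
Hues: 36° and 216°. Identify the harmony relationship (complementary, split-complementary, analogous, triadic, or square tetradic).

Sort the hues: 36°, 216°.
Successive gaps around the wheel: 180°, 180°.
Two hues 180° apart are complementary.

complementary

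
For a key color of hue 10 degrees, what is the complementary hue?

190°

10 + 180 = 190°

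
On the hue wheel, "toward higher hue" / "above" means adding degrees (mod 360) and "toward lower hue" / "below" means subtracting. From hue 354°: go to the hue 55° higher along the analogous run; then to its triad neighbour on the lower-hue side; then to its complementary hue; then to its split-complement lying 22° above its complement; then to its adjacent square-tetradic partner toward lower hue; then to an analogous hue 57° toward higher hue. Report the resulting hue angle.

278°

+55° (analog 55° ↑): 354 + 55 = 409 → 409 − 360 = 49°
−120° (triadic ↓): 49 − 120 = -71 → -71 + 360 = 289°
+180° (complement): 289 + 180 = 469 → 469 − 360 = 109°
+202° (split-comp 22° ↑): 109 + 202 = 311°
−90° (square ↓): 311 − 90 = 221°
+57° (analog 57° ↑): 221 + 57 = 278°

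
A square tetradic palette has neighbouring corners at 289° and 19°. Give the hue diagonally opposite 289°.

A square tetradic scheme places four hues 90° apart; opposite corners are 180° apart.
289 + 180 = 469 → 469 − 360 = 109°

109°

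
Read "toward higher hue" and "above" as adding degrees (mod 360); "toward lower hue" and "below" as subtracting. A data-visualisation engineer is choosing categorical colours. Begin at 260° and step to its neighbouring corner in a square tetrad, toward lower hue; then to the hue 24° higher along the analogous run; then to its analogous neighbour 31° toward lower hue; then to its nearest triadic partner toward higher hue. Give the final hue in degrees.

283°

−90° (square ↓): 260 − 90 = 170°
+24° (analog 24° ↑): 170 + 24 = 194°
−31° (analog 31° ↓): 194 − 31 = 163°
+120° (triadic ↑): 163 + 120 = 283°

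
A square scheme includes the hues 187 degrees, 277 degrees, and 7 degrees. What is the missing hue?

A square tetradic scheme places four hues every 90°.
The full set through 7° is {7°, 97°, 187°, 277°}.
Given {7°, 187°, 277°}, the missing hue is 97°.

97°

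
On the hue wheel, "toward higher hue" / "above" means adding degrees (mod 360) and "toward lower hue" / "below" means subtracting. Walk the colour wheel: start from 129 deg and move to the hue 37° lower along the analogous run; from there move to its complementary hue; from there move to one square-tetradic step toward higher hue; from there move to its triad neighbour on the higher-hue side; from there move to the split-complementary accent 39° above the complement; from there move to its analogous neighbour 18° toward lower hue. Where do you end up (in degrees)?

−37° (analog 37° ↓): 129 − 37 = 92°
+180° (complement): 92 + 180 = 272°
+90° (square ↑): 272 + 90 = 362 → 362 − 360 = 2°
+120° (triadic ↑): 2 + 120 = 122°
+219° (split-comp 39° ↑): 122 + 219 = 341°
−18° (analog 18° ↓): 341 − 18 = 323°

323°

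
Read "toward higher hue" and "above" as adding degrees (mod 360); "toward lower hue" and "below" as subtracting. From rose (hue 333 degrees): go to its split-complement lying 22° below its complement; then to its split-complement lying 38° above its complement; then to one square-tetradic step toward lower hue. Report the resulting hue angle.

split-comp 22° ↓ +158°: 333 + 158 = 491 → 491 − 360 = 131°
split-comp 38° ↑ +218°: 131 + 218 = 349°
square ↓ −90°: 349 − 90 = 259°

259°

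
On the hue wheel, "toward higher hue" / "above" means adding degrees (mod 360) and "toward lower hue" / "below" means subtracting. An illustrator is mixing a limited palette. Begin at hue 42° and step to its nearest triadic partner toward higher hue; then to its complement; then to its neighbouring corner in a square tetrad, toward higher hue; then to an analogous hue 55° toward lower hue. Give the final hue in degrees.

+120° (triadic ↑): 42 + 120 = 162°
+180° (complement): 162 + 180 = 342°
+90° (square ↑): 342 + 90 = 432 → 432 − 360 = 72°
−55° (analog 55° ↓): 72 − 55 = 17°

17°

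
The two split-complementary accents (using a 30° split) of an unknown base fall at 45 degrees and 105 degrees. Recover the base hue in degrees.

255°

The accents sit 30° either side of the complement, so the complement is their short-arc midpoint on the wheel.
Short-arc midpoint of 45° and 105°: 75°.
Base is 180° from the complement: 75 − 180 = -105 → -105 + 360 = 255°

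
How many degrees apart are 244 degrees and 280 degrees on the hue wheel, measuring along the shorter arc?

|244 − 280| = 36.
36 ≤ 180, so the shorter arc is 36°.

36°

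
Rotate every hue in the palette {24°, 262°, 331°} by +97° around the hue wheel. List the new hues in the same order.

121°, 359°, 68°

24 + 97 = 121°
262 + 97 = 359°
331 + 97 = 428 → 428 − 360 = 68°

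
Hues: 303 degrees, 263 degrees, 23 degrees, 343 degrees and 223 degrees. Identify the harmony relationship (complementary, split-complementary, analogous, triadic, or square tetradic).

analogous

Sort the hues: 23°, 223°, 263°, 303°, 343°.
Successive gaps around the wheel: 200°, 40°, 40°, 40°, 40°.
A run of hues at equal small steps (40°) with one large closing gap is an analogous group.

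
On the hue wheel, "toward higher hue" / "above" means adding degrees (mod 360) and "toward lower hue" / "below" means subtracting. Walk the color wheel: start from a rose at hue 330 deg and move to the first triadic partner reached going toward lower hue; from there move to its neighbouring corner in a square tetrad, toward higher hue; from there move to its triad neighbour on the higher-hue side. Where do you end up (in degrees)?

60°

triadic ↓ −120°: 330 − 120 = 210°
square ↑ +90°: 210 + 90 = 300°
triadic ↑ +120°: 300 + 120 = 420 → 420 − 360 = 60°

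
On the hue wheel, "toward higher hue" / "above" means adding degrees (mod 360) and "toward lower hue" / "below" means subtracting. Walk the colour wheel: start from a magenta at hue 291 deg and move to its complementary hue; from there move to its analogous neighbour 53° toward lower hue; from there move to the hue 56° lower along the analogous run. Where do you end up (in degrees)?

291 + 180 = 471 → 471 − 360 = 111°   (complement)
111 − 53 = 58°   (analog 53° ↓)
58 − 56 = 2°   (analog 56° ↓)

2°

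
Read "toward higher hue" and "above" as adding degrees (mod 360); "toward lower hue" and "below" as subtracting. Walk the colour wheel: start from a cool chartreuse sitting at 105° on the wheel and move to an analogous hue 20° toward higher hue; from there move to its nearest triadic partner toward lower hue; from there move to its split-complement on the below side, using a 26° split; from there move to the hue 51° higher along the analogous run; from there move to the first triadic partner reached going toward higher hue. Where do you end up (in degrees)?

+20° (analog 20° ↑): 105 + 20 = 125°
−120° (triadic ↓): 125 − 120 = 5°
+154° (split-comp 26° ↓): 5 + 154 = 159°
+51° (analog 51° ↑): 159 + 51 = 210°
+120° (triadic ↑): 210 + 120 = 330°

330°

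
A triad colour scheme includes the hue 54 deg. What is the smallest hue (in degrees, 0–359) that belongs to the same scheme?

54°

A triad places three hues 120° apart.
The full set through 54° is {54°, 174°, 294°}.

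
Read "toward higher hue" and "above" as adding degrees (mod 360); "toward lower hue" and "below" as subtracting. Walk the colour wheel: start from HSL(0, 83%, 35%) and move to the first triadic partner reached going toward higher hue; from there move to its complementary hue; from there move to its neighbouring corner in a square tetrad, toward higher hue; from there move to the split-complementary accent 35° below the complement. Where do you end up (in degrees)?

175°

0 + 120 = 120°   (triadic ↑)
120 + 180 = 300°   (complement)
300 + 90 = 390 → 390 − 360 = 30°   (square ↑)
30 + 145 = 175°   (split-comp 35° ↓)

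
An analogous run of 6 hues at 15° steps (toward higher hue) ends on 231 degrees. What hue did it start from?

156°

5 steps of 15° (toward higher hue) give a net shift of +75°.
Start = end − shift: 231 − 75 = 156°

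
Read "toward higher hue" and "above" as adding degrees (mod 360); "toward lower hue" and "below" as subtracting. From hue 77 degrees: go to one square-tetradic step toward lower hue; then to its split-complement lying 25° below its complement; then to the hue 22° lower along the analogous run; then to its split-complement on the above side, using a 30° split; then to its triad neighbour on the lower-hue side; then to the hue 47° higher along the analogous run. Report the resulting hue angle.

77 − 90 = -13 → -13 + 360 = 347°   (square ↓)
347 + 155 = 502 → 502 − 360 = 142°   (split-comp 25° ↓)
142 − 22 = 120°   (analog 22° ↓)
120 + 210 = 330°   (split-comp 30° ↑)
330 − 120 = 210°   (triadic ↓)
210 + 47 = 257°   (analog 47° ↑)

257°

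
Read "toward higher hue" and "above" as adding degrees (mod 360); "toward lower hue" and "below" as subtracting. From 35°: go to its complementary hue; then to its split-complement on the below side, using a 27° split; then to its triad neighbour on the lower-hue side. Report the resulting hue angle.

248°

35 + 180 = 215°   (complement)
215 + 153 = 368 → 368 − 360 = 8°   (split-comp 27° ↓)
8 − 120 = -112 → -112 + 360 = 248°   (triadic ↓)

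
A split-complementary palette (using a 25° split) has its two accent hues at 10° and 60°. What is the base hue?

215°

The accents sit 25° either side of the complement, so the complement is their short-arc midpoint on the wheel.
Short-arc midpoint of 10° and 60°: 35°.
Base is 180° from the complement: 35 − 180 = -145 → -145 + 360 = 215°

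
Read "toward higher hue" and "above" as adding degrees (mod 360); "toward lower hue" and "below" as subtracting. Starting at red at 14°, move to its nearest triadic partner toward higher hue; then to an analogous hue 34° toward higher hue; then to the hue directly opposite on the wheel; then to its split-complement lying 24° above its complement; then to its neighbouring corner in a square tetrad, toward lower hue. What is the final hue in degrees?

14 + 120 = 134°   (triadic ↑)
134 + 34 = 168°   (analog 34° ↑)
168 + 180 = 348°   (complement)
348 + 204 = 552 → 552 − 360 = 192°   (split-comp 24° ↑)
192 − 90 = 102°   (square ↓)

102°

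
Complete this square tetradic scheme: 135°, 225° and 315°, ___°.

45°

A square tetradic scheme places four hues every 90°.
The full set through 135° is {45°, 135°, 225°, 315°}.
Given {135°, 225°, 315°}, the missing hue is 45°.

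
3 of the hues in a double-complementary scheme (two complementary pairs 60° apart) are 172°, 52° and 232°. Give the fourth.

352°

A rectangular tetradic uses two complementary pairs 60° apart: offsets 0°, 60°, 180°, 240°.
Among {52°, 172°, 232°}, 52° and 232° are a 180° pair.
The remaining hue 172° needs its own complement: 172 + 180 = 352°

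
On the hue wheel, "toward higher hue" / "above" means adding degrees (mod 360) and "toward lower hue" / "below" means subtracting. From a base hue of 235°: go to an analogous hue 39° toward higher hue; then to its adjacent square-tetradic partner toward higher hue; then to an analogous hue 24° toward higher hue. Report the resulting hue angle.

28°

235 + 39 = 274°   (analog 39° ↑)
274 + 90 = 364 → 364 − 360 = 4°   (square ↑)
4 + 24 = 28°   (analog 24° ↑)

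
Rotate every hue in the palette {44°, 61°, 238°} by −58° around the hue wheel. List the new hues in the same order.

346°, 3°, 180°

44 − 58 = -14 → -14 + 360 = 346°
61 − 58 = 3°
238 − 58 = 180°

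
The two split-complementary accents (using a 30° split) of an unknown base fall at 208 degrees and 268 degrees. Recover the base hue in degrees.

58°

The accents sit 30° either side of the complement, so the complement is their short-arc midpoint on the wheel.
Short-arc midpoint of 208° and 268°: 238°.
Base is 180° from the complement: 238 − 180 = 58°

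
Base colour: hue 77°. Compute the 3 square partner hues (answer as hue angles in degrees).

A square tetradic scheme places four hues every 90°.
77 + 90 = 167°
77 + 180 = 257°
77 + 270 = 347°

167°, 257°, 347°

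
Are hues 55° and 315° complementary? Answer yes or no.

no

Angular distance: |55 − 315| = 260; shorter arc = 360 − 260 = 100°.
Complementary requires 180°.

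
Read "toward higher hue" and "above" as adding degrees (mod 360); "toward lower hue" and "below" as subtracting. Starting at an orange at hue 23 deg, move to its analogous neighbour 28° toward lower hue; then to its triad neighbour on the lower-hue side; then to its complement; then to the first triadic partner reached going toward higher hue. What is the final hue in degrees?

−28° (analog 28° ↓): 23 − 28 = -5 → -5 + 360 = 355°
−120° (triadic ↓): 355 − 120 = 235°
+180° (complement): 235 + 180 = 415 → 415 − 360 = 55°
+120° (triadic ↑): 55 + 120 = 175°

175°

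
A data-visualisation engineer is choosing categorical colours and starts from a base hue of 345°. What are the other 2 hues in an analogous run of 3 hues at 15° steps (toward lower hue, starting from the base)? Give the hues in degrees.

Analogous hues sit every 15° along the wheel.
345 − 15 = 330°
345 − 30 = 315°

330° and 315°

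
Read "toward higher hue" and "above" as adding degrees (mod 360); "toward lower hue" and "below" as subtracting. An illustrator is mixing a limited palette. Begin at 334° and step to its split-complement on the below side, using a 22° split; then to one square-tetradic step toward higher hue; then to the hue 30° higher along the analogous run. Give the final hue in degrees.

252°

split-comp 22° ↓ +158°: 334 + 158 = 492 → 492 − 360 = 132°
square ↑ +90°: 132 + 90 = 222°
analog 30° ↑ +30°: 222 + 30 = 252°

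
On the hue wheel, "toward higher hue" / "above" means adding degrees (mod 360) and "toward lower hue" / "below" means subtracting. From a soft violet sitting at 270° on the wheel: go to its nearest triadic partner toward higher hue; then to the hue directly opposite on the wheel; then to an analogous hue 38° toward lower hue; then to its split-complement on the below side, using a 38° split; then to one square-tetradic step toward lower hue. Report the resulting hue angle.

224°

270 + 120 = 390 → 390 − 360 = 30°   (triadic ↑)
30 + 180 = 210°   (complement)
210 − 38 = 172°   (analog 38° ↓)
172 + 142 = 314°   (split-comp 38° ↓)
314 − 90 = 224°   (square ↓)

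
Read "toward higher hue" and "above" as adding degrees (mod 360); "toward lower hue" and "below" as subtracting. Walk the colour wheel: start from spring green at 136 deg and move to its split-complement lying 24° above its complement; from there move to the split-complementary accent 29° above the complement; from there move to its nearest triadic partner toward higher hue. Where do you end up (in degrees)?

split-comp 24° ↑ +204°: 136 + 204 = 340°
split-comp 29° ↑ +209°: 340 + 209 = 549 → 549 − 360 = 189°
triadic ↑ +120°: 189 + 120 = 309°

309°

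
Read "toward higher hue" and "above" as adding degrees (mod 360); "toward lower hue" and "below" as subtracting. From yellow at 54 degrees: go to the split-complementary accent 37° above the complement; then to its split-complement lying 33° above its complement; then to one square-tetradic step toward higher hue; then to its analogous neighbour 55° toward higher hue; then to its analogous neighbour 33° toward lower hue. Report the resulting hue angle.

236°

+217° (split-comp 37° ↑): 54 + 217 = 271°
+213° (split-comp 33° ↑): 271 + 213 = 484 → 484 − 360 = 124°
+90° (square ↑): 124 + 90 = 214°
+55° (analog 55° ↑): 214 + 55 = 269°
−33° (analog 33° ↓): 269 − 33 = 236°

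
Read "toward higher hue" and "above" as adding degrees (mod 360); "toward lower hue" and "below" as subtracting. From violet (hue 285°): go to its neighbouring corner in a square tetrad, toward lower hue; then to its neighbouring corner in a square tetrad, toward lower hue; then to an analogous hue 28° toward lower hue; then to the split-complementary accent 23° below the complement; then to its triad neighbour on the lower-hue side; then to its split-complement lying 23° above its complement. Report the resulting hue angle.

285 − 90 = 195°   (square ↓)
195 − 90 = 105°   (square ↓)
105 − 28 = 77°   (analog 28° ↓)
77 + 157 = 234°   (split-comp 23° ↓)
234 − 120 = 114°   (triadic ↓)
114 + 203 = 317°   (split-comp 23° ↑)

317°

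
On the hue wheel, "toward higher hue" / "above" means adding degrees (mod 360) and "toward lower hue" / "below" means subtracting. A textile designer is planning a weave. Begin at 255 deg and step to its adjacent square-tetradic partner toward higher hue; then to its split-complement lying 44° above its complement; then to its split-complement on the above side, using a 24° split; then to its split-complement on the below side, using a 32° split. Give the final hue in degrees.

255 + 90 = 345°   (square ↑)
345 + 224 = 569 → 569 − 360 = 209°   (split-comp 44° ↑)
209 + 204 = 413 → 413 − 360 = 53°   (split-comp 24° ↑)
53 + 148 = 201°   (split-comp 32° ↓)

201°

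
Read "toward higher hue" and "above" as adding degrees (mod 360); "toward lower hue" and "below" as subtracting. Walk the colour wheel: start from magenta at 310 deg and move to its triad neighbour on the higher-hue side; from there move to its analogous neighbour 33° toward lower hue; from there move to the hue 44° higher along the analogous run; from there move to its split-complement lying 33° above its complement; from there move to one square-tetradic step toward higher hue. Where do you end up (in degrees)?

triadic ↑ +120°: 310 + 120 = 430 → 430 − 360 = 70°
analog 33° ↓ −33°: 70 − 33 = 37°
analog 44° ↑ +44°: 37 + 44 = 81°
split-comp 33° ↑ +213°: 81 + 213 = 294°
square ↑ +90°: 294 + 90 = 384 → 384 − 360 = 24°

24°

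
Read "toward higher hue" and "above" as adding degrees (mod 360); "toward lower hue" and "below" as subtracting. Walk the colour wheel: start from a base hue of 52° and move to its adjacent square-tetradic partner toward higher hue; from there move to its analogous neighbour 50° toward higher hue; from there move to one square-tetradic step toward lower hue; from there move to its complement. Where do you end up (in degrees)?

282°

+90° (square ↑): 52 + 90 = 142°
+50° (analog 50° ↑): 142 + 50 = 192°
−90° (square ↓): 192 − 90 = 102°
+180° (complement): 102 + 180 = 282°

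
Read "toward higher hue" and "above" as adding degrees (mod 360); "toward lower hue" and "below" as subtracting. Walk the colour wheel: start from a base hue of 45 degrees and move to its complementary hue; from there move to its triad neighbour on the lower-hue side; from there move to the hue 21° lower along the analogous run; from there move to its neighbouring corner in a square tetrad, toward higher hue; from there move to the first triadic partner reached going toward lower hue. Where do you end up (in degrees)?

54°

complement +180°: 45 + 180 = 225°
triadic ↓ −120°: 225 − 120 = 105°
analog 21° ↓ −21°: 105 − 21 = 84°
square ↑ +90°: 84 + 90 = 174°
triadic ↓ −120°: 174 − 120 = 54°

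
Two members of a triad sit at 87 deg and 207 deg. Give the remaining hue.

327°

A triad spaces three hues 120° apart.
The full set is {87°, 207°, 327°}.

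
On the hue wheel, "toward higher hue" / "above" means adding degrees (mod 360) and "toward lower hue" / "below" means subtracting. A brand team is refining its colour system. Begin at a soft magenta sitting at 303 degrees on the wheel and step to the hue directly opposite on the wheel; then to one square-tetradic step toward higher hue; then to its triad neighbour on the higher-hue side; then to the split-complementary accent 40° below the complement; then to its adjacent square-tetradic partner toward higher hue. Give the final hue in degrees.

+180° (complement): 303 + 180 = 483 → 483 − 360 = 123°
+90° (square ↑): 123 + 90 = 213°
+120° (triadic ↑): 213 + 120 = 333°
+140° (split-comp 40° ↓): 333 + 140 = 473 → 473 − 360 = 113°
+90° (square ↑): 113 + 90 = 203°

203°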